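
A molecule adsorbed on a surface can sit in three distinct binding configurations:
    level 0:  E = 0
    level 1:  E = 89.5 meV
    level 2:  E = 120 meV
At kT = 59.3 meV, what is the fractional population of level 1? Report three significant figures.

0.163

Eᵢ/kT = 0, 1.5093, 2.0236.
Z = Σ e^(−Eᵢ/kT) = e^(−0) + e^(−1.5093) + e^(−2.0236) = 1.0000 + 0.22106 + 0.13218 = 1.3532.
P₁ = e^(−E₁/kT) / Z = 0.22106/1.3532 = 0.163.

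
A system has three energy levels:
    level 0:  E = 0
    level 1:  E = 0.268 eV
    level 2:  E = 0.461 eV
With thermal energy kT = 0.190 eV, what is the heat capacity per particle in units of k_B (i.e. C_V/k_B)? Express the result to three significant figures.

Eᵢ/kT = 0, 1.4105, 2.4263.
Z = Σ e^(−Eᵢ/kT) = e^(−0) + e^(−1.4105) + e^(−2.4263) = 1.0000 + 0.24402 + 0.088363 = 1.3324.
⟨E⟩ = 0.079655 eV, ⟨E²⟩ = 0.027248 eV².
C_V/k_B = (⟨E²⟩ − ⟨E⟩²)/(kT)² = (0.027248 − 0.0063449)/0.036100 = 0.579.

0.579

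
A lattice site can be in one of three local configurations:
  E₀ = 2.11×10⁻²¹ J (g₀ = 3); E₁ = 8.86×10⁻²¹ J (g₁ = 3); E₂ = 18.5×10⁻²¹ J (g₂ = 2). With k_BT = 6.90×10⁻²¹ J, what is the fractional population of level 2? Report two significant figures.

Eᵢ/kT = 0.3058, 1.284, 2.681.
Z = Σ gᵢe^(−Eᵢ/kT) = 3·e^(−0.3058) + 3·e^(−1.284) + 2·e^(−2.681) = 2.210 + 0.8308 + 0.1370 = 3.178.
P₂ = g₂ e^(−E₂/kT) / Z = 0.1370/3.178 = 0.043.

0.043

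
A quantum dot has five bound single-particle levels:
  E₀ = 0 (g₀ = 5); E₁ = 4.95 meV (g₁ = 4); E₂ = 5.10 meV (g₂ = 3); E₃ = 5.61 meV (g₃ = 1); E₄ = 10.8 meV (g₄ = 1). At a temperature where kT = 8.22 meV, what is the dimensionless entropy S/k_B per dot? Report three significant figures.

2.57

Eᵢ/kT = 0, 0.60219, 0.62044, 0.68248, 1.3139.
Z = Σ gᵢe^(−Eᵢ/kT) = 5·e^(−0) + 4·e^(−0.60219) + 3·e^(−0.62044) + 1·e^(−0.68248) + 1·e^(−1.3139) = 5.0000 + 2.1904 + 1.6131 + 0.50536 + 0.26877 = 9.5776.
⟨E⟩ = Σ EᵢPᵢ = 2.5901 meV.
S/k_B = ln Z + ⟨E⟩/kT = ln(9.5776) + 2.5901/8.22 = 2.2594 + 0.31510 = 2.57.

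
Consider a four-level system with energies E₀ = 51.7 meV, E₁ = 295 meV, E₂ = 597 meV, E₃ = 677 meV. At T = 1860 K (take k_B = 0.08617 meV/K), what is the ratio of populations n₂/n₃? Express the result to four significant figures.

k_BT = 0.08617 × 1860 K = 160.276 meV.
n₂/n₃ = exp[−(E₂−E₃)/kT] = exp(−(-80 meV)/(160.276 meV)) = exp(0.499139) = 1.647.

1.647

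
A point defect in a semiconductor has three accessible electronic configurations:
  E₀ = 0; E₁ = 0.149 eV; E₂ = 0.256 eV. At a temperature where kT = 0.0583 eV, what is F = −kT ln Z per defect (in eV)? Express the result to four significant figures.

-0.005025 eV

Eᵢ/kT = 0, 2.55575, 4.39108.
Z = Σ e^(−Eᵢ/kT) = e^(−0) + e^(−2.55575) + e^(−4.39108) = 1.00000 + 0.0776340 + 0.0123873 = 1.09002.
F = −kT ln Z = −0.0583 × ln(1.09002) = −0.0583 × 0.0861960 = -0.005025 eV.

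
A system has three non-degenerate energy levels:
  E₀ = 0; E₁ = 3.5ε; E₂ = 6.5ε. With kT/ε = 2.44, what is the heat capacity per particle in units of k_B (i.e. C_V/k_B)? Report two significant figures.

Eᵢ/kT = 0, 1.434, 2.664.
Z = Σ e^(−Eᵢ/kT) = e^(−0) + e^(−1.434) + e^(−2.664) = 1.000 + 0.2384 + 0.06967 = 1.308.
⟨E⟩ = 0.9841 ε, ⟨E²⟩ = 4.483 ε².
C_V/k_B = (⟨E²⟩ − ⟨E⟩²)/(kT)² = (4.483 − 0.9685)/5.954 = 0.59.

0.59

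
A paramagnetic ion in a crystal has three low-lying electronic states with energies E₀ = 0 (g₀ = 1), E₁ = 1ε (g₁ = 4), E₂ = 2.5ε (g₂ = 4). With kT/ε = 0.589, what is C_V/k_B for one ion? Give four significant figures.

Eᵢ/kT = 0, 1.69779, 4.24448.
Z = Σ gᵢe^(−Eᵢ/kT) = 1·e^(−0) + 4·e^(−1.69779) + 4·e^(−4.24448) = 1.00000 + 0.732351 + 0.0573728 = 1.78972.
⟨E⟩ = 0.489341 ε, ⟨E²⟩ = 0.609554 ε².
C_V/k_B = (⟨E²⟩ − ⟨E⟩²)/(kT)² = (0.609554 − 0.239455)/0.346921 = 1.067.

1.067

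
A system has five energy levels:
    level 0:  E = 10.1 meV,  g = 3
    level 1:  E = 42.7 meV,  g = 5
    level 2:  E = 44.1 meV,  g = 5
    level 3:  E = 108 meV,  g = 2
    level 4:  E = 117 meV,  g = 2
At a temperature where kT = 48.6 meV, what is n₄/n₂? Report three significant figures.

0.0893

n₄/n₂ = (g₄/g₂) exp[−(E₄−E₂)/kT] = (2/5) × exp(−(72.9 meV)/(48.6 meV)) = (2/5) × exp(-1.5000) = 0.0893.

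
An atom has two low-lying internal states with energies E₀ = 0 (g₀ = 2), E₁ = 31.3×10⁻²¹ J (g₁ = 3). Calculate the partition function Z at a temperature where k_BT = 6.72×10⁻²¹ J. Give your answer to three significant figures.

Z = 2.03

Eᵢ/kT = 0, 4.6577.
Z = Σ gᵢe^(−Eᵢ/kT) = 2·e^(−0) + 3·e^(−4.6577) = 2.0000 + 0.028465 = 2.0285.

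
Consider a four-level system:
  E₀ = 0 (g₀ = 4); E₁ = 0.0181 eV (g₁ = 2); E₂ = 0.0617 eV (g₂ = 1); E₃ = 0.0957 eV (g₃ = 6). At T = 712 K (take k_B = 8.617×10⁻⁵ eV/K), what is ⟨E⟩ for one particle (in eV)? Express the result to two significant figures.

k_BT = 8.617×10⁻⁵ × 712 K = 0.06135 eV.
Eᵢ/kT = 0, 0.2950, 1.006, 1.560.
Z = Σ gᵢe^(−Eᵢ/kT) = 4·e^(−0) + 2·e^(−0.2950) + 1·e^(−1.006) + 6·e^(−1.560) = 4.000 + 1.489 + 0.3657 + 1.261 = 7.116.
⟨E⟩ = Σ Eᵢ gᵢe^(−Eᵢ/kT) / Z = (0·4.000 + 0.0181·1.489 + 0.0617·0.3657 + 0.0957·1.261) / 7.116 = 0.024 eV.

0.024 eV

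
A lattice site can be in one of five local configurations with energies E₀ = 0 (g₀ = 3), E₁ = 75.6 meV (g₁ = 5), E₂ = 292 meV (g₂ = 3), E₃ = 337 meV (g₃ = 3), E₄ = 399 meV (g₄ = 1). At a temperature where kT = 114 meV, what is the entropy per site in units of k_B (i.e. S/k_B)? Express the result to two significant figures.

Eᵢ/kT = 0, 0.6632, 2.561, 2.956, 3.500.
Z = Σ gᵢe^(−Eᵢ/kT) = 3·e^(−0) + 5·e^(−0.6632) + 3·e^(−2.561) + 3·e^(−2.956) + 1·e^(−3.500) = 3.000 + 2.576 + 0.2317 + 0.1561 + 0.03020 = 5.994.
⟨E⟩ = Σ EᵢPᵢ = 54.56 meV.
S/k_B = ln Z + ⟨E⟩/kT = ln(5.994) + 54.56/114 = 1.791 + 0.4786 = 2.3.

2.3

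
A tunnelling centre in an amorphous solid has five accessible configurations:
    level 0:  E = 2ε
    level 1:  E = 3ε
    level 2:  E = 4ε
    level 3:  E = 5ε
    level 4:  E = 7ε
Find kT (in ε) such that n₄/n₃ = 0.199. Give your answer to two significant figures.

n₄/n₃ = exp[−(E₄−E₃)/kT] = 0.199.
⇒ (E₄−E₃)/kT = ln(1/0.199) = ln(5.025) = 1.614.
kT = 2ε / 1.614 = 1.2 ε.

1.2 ε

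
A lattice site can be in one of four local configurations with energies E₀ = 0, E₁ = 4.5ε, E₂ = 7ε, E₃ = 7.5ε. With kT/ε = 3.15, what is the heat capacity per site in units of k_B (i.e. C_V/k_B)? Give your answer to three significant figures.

Eᵢ/kT = 0, 1.4286, 2.2222, 2.3810.
Z = Σ e^(−Eᵢ/kT) = e^(−0) + e^(−1.4286) + e^(−2.2222) + e^(−2.3810) = 1.0000 + 0.23964 + 0.10837 + 0.092458 = 1.4405.
⟨E⟩ = 1.7566 ε, ⟨E²⟩ = 10.665 ε².
C_V/k_B = (⟨E²⟩ − ⟨E⟩²)/(kT)² = (10.665 − 3.0856)/9.9225 = 0.764.

0.764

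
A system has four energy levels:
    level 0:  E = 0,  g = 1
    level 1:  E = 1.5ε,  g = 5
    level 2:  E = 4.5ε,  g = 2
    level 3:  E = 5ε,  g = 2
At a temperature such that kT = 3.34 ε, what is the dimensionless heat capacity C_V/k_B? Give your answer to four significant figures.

0.2068

Eᵢ/kT = 0, 0.449102, 1.34731, 1.49701.
Z = Σ gᵢe^(−Eᵢ/kT) = 1·e^(−0) + 5·e^(−0.449102) + 2·e^(−1.34731) + 2·e^(−1.49701) = 1.00000 + 3.19100 + 0.519877 + 0.447597 = 5.15847.
⟨E⟩ = 1.81525 ε, ⟨E²⟩ = 5.60189 ε².
C_V/k_B = (⟨E²⟩ − ⟨E⟩²)/(kT)² = (5.60189 − 3.29513)/11.1556 = 0.2068.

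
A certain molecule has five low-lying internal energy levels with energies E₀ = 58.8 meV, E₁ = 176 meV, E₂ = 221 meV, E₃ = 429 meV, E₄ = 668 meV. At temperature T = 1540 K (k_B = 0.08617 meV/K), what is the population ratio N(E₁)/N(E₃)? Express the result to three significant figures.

k_BT = 0.08617 × 1540 K = 132.70 meV.
n₁/n₃ = exp[−(E₁−E₃)/kT] = exp(−(-253 meV)/(132.70 meV)) = exp(1.9066) = 6.73.

6.73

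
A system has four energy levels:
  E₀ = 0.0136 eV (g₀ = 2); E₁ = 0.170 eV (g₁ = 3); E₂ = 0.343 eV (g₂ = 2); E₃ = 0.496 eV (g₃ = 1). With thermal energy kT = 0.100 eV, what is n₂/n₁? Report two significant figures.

n₂/n₁ = (g₂/g₁) exp[−(E₂−E₁)/kT] = (2/3) × exp(−(0.173 eV)/(0.100 eV)) = (2/3) × exp(-1.730) = 0.12.

0.12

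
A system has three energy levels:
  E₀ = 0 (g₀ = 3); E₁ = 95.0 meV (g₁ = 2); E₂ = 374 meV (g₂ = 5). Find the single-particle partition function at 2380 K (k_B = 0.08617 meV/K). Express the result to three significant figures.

Z = 5.07

k_BT = 0.08617 × 2380 K = 205.08 meV.
Eᵢ/kT = 0, 0.46323, 1.8237.
Z = Σ gᵢe^(−Eᵢ/kT) = 3·e^(−0) + 2·e^(−0.46323) + 5·e^(−1.8237) = 3.0000 + 1.2585 + 0.80714 = 5.0656.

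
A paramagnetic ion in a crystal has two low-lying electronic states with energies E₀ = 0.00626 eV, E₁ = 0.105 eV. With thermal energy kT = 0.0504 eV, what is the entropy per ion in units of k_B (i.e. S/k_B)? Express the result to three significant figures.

Eᵢ/kT = 0.12421, 2.0833.
Z = Σ e^(−Eᵢ/kT) = e^(−0.12421) + e^(−2.0833) = 0.88319 + 0.12452 = 1.0077.
⟨E⟩ = Σ EᵢPᵢ = 0.018461 eV.
S/k_B = ln Z + ⟨E⟩/kT = ln(1.0077) + 0.018461/0.0504 = 0.0076705 + 0.36629 = 0.374.

0.374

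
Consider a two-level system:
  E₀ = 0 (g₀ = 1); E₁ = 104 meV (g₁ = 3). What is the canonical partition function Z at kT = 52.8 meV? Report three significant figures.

Eᵢ/kT = 0, 1.9697.
Z = Σ gᵢe^(−Eᵢ/kT) = 1·e^(−0) + 3·e^(−1.9697) = 1.0000 + 0.41850 = 1.4185.

Z = 1.42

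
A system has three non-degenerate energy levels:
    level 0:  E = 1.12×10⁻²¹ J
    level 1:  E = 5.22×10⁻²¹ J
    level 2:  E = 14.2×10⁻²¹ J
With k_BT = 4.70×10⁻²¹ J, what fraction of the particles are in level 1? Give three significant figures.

Eᵢ/kT = 0.23830, 1.1106, 3.0213.
Z = Σ e^(−Eᵢ/kT) = e^(−0.23830) + e^(−1.1106) + e^(−3.0213) = 0.78797 + 0.32936 + 0.048738 = 1.1661.
P₁ = e^(−E₁/kT) / Z = 0.32936/1.1661 = 0.282.

0.282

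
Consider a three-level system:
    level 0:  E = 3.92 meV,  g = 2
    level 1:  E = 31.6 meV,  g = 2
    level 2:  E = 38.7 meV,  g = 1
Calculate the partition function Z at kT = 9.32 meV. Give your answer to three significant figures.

Eᵢ/kT = 0.42060, 3.3906, 4.1524.
Z = Σ gᵢe^(−Eᵢ/kT) = 2·e^(−0.42060) + 2·e^(−3.3906) + 1·e^(−4.1524) = 1.3133 + 0.067377 + 0.015727 = 1.3964.

Z = 1.40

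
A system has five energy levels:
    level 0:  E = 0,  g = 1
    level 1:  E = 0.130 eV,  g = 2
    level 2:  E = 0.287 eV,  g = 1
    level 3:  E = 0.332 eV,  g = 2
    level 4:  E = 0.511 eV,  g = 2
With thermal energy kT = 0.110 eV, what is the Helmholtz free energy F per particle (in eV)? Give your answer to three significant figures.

Eᵢ/kT = 0, 1.1818, 2.6091, 3.0182, 4.6455.
Z = Σ gᵢe^(−Eᵢ/kT) = 1·e^(−0) + 2·e^(−1.1818) + 1·e^(−2.6091) + 2·e^(−3.0182) + 2·e^(−4.6455) = 1.0000 + 0.61345 + 0.073601 + 0.097778 + 0.019209 = 1.8040.
F = −kT ln Z = −0.110 × ln(1.8040) = −0.110 × 0.59001 = -0.0649 eV.

-0.0649 eV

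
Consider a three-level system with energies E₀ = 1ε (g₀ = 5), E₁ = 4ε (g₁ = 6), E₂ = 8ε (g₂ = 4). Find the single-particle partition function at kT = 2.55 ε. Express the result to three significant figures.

Eᵢ/kT = 0.39216, 1.5686, 3.1373.
Z = Σ gᵢe^(−Eᵢ/kT) = 5·e^(−0.39216) + 6·e^(−1.5686) + 4·e^(−3.1373) = 3.3780 + 1.2500 + 0.17360 = 4.8016.

Z = 4.80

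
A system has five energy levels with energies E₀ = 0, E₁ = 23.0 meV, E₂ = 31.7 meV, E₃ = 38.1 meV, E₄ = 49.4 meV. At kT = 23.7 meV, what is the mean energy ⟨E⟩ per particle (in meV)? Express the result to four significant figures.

Eᵢ/kT = 0, 0.970464, 1.33755, 1.60759, 2.08439.
Z = Σ e^(−Eᵢ/kT) = e^(−0) + e^(−0.970464) + e^(−1.33755) + e^(−1.60759) + e^(−2.08439) = 1.00000 + 0.378907 + 0.262488 + 0.200370 + 0.124383 = 1.96615.
⟨E⟩ = Σ Eᵢ e^(−Eᵢ/kT) / Z = (0·1.00000 + 23.0·0.378907 + 31.7·0.262488 + 38.1·0.200370 + 49.4·0.124383) / 1.96615 = 15.67 meV.

15.67 meV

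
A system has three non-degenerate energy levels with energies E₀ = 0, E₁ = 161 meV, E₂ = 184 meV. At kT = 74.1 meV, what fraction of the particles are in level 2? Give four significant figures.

0.06972

Eᵢ/kT = 0, 2.17274, 2.48313.
Z = Σ e^(−Eᵢ/kT) = e^(−0) + e^(−2.17274) + e^(−2.48313) = 1.00000 + 0.113865 + 0.0834815 = 1.19735.
P₂ = e^(−E₂/kT) / Z = 0.0834815/1.19735 = 0.06972.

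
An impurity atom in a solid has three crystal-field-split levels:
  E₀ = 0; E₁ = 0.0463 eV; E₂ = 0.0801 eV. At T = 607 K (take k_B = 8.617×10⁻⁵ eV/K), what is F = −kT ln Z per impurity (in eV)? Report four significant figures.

-0.02552 eV

k_BT = 8.617×10⁻⁵ × 607 K = 0.0523052 eV.
Eᵢ/kT = 0, 0.885189, 1.53140.
Z = Σ e^(−Eᵢ/kT) = e^(−0) + e^(−0.885189) + e^(−1.53140) = 1.00000 + 0.412636 + 0.216233 = 1.62887.
F = −kT ln Z = −0.0523052 × ln(1.62887) = −0.0523052 × 0.487887 = -0.02552 eV.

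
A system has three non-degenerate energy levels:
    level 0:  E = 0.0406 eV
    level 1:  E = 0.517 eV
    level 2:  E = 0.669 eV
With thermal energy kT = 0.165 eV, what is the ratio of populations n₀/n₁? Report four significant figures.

17.94

n₀/n₁ = exp[−(E₀−E₁)/kT] = exp(−(-0.4764 eV)/(0.165 eV)) = exp(2.88727) = 17.94.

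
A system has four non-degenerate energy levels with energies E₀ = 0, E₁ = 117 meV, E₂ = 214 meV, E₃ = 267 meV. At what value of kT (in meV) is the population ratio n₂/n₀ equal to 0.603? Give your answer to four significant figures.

423.1 meV

n₂/n₀ = exp[−(E₂−E₀)/kT] = 0.603.
⇒ (E₂−E₀)/kT = ln(1/0.603) = ln(1.65837) = 0.505835.
kT = 214 meV / 0.505835 = 423.1 meV.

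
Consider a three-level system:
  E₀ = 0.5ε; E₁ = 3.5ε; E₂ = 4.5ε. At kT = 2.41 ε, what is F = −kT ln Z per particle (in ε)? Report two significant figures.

-0.44 ε

Eᵢ/kT = 0.2075, 1.452, 1.867.
Z = Σ e^(−Eᵢ/kT) = e^(−0.2075) + e^(−1.452) + e^(−1.867) = 0.8126 + 0.2341 + 0.1546 = 1.201.
F = −kT ln Z = −2.41 × ln(1.201) = −2.41 × 0.1832 = -0.44 ε.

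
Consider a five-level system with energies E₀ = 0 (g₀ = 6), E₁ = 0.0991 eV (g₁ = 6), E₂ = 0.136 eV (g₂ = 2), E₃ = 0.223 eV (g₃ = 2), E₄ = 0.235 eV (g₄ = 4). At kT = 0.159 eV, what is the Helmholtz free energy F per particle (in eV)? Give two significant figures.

Eᵢ/kT = 0, 0.6233, 0.8553, 1.403, 1.478.
Z = Σ gᵢe^(−Eᵢ/kT) = 6·e^(−0) + 6·e^(−0.6233) + 2·e^(−0.8553) + 2·e^(−1.403) + 4·e^(−1.478) = 6.000 + 3.217 + 0.8503 + 0.4917 + 0.9124 = 11.47.
F = −kT ln Z = −0.159 × ln(11.47) = −0.159 × 2.440 = -0.39 eV.

-0.39 eV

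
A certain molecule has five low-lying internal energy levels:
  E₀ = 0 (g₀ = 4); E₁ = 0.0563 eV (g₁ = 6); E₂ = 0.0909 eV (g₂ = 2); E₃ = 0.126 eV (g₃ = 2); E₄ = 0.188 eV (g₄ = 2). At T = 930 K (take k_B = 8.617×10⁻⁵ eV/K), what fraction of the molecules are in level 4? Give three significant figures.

k_BT = 8.617×10⁻⁵ × 930 K = 0.080138 eV.
Eᵢ/kT = 0, 0.70254, 1.1343, 1.5723, 2.3460.
Z = Σ gᵢe^(−Eᵢ/kT) = 4·e^(−0) + 6·e^(−0.70254) + 2·e^(−1.1343) + 2·e^(−1.5723) + 2·e^(−2.3460) = 4.0000 + 2.9720 + 0.64329 + 0.41513 + 0.19150 = 8.2219.
P₄ = g₄ e^(−E₄/kT) / Z = 0.19150/8.2219 = 0.0233.

0.0233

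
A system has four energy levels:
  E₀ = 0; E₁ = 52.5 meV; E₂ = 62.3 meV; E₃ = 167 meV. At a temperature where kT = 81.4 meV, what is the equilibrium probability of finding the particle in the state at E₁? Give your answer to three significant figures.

Eᵢ/kT = 0, 0.64496, 0.76536, 2.0516.
Z = Σ e^(−Eᵢ/kT) = e^(−0) + e^(−0.64496) + e^(−0.76536) + e^(−2.0516) = 1.0000 + 0.52468 + 0.46517 + 0.12853 = 2.1184.
P₁ = e^(−E₁/kT) / Z = 0.52468/2.1184 = 0.248.

0.248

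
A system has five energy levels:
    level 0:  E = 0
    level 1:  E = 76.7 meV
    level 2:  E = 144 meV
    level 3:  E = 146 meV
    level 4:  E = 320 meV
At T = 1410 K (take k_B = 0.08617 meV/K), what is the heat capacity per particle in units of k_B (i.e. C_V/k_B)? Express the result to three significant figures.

k_BT = 0.08617 × 1410 K = 121.50 meV.
Eᵢ/kT = 0, 0.63128, 1.1852, 1.2016, 2.6337.
Z = Σ e^(−Eᵢ/kT) = e^(−0) + e^(−0.63128) + e^(−1.1852) + e^(−1.2016) + e^(−2.6337) = 1.0000 + 0.53191 + 0.30569 + 0.30071 + 0.071812 = 2.2101.
⟨E⟩ = 68.640 meV, ⟨E²⟩ = 10511 meV².
C_V/k_B = (⟨E²⟩ − ⟨E⟩²)/(kT)² = (10511 − 4711.4)/14762 = 0.393.

0.393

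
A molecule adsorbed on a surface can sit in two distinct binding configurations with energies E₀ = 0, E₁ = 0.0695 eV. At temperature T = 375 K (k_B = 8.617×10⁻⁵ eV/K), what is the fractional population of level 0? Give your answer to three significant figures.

0.896

k_BT = 8.617×10⁻⁵ × 375 K = 0.032314 eV.
Eᵢ/kT = 0, 2.1508.
Z = Σ e^(−Eᵢ/kT) = e^(−0) + e^(−2.1508) = 1.0000 + 0.11639 = 1.1164.
P₀ = e^(−E₀/kT) / Z = 1.0000/1.1164 = 0.896.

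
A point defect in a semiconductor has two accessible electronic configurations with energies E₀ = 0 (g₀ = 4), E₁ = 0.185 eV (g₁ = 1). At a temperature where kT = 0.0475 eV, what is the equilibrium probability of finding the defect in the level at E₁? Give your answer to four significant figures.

Eᵢ/kT = 0, 3.89474.
Z = Σ gᵢe^(−Eᵢ/kT) = 4·e^(−0) + 1·e^(−3.89474) = 4.00000 + 0.0203487 = 4.02035.
P₁ = g₁ e^(−E₁/kT) / Z = 0.0203487/4.02035 = 0.005061.

0.005061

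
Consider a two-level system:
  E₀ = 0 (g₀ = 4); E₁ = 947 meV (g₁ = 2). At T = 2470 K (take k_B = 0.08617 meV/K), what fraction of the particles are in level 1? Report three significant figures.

k_BT = 0.08617 × 2470 K = 212.84 meV.
Eᵢ/kT = 0, 4.4494.
Z = Σ gᵢe^(−Eᵢ/kT) = 4·e^(−0) + 2·e^(−4.4494) = 4.0000 + 0.023371 = 4.0234.
P₁ = g₁ e^(−E₁/kT) / Z = 0.023371/4.0234 = 0.00581.

0.00581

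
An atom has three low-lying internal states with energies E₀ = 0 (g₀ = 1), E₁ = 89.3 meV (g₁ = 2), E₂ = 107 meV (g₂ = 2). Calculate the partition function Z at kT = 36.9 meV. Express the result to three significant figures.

Z = 1.29

Eᵢ/kT = 0, 2.4201, 2.8997.
Z = Σ gᵢe^(−Eᵢ/kT) = 1·e^(−0) + 2·e^(−2.4201) + 2·e^(−2.8997) = 1.0000 + 0.17783 + 0.11008 = 1.2879.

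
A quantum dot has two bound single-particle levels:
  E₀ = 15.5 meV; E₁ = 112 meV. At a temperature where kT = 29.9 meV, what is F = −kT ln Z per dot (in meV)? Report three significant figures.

Eᵢ/kT = 0.51839, 3.7458.
Z = Σ e^(−Eᵢ/kT) = e^(−0.51839) + e^(−3.7458) = 0.59548 + 0.023617 = 0.61910.
F = −kT ln Z = −29.9 × ln(0.61910) = −29.9 × -0.47949 = 14.3 meV.

14.3 meV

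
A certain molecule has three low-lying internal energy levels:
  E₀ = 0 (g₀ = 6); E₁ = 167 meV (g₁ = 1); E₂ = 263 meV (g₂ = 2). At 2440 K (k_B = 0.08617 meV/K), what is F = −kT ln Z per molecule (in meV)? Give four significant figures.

-409.9 meV

k_BT = 0.08617 × 2440 K = 210.255 meV.
Eᵢ/kT = 0, 0.794274, 1.25086.
Z = Σ gᵢe^(−Eᵢ/kT) = 6·e^(−0) + 1·e^(−0.794274) + 2·e^(−1.25086) = 6.00000 + 0.451909 + 0.572517 = 7.02443.
F = −kT ln Z = −210.255 × ln(7.02443) = −210.255 × 1.94939 = -409.9 meV.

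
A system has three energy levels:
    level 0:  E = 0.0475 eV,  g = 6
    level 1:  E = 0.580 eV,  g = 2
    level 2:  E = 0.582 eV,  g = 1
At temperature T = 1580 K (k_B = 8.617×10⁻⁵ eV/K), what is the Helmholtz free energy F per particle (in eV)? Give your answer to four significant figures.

-0.1978 eV

k_BT = 8.617×10⁻⁵ × 1580 K = 0.136149 eV.
Eᵢ/kT = 0.348882, 4.26004, 4.27473.
Z = Σ gᵢe^(−Eᵢ/kT) = 6·e^(−0.348882) + 2·e^(−4.26004) + 1·e^(−4.27473) = 4.23286 + 0.0282435 + 0.0139158 = 4.27502.
F = −kT ln Z = −0.136149 × ln(4.27502) = −0.136149 × 1.45279 = -0.1978 eV.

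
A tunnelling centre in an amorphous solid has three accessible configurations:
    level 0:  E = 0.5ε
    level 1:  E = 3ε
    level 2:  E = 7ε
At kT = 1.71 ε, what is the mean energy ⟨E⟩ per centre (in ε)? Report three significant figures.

Eᵢ/kT = 0.29240, 1.7544, 4.0936.
Z = Σ e^(−Eᵢ/kT) = e^(−0.29240) + e^(−1.7544) + e^(−4.0936) = 0.74647 + 0.17301 + 0.016679 = 0.93616.
⟨E⟩ = Σ Eᵢ e^(−Eᵢ/kT) / Z = (0.5·0.74647 + 3·0.17301 + 7·0.016679) / 0.93616 = 1.08 ε.

1.08 ε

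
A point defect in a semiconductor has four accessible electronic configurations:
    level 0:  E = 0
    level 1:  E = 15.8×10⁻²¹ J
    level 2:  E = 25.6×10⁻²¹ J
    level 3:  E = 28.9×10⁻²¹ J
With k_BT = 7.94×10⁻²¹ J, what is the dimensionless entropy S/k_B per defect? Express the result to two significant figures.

0.60

Eᵢ/kT = 0, 1.990, 3.224, 3.640.
Z = Σ e^(−Eᵢ/kT) = e^(−0) + e^(−1.990) + e^(−3.224) + e^(−3.640) = 1.000 + 0.1367 + 0.03980 + 0.02625 = 1.203.
⟨E⟩ = Σ EᵢPᵢ = 3.273 ×10⁻²¹ J.
S/k_B = ln Z + ⟨E⟩/kT = ln(1.203) + 3.273/7.94 = 0.1848 + 0.4122 = 0.60.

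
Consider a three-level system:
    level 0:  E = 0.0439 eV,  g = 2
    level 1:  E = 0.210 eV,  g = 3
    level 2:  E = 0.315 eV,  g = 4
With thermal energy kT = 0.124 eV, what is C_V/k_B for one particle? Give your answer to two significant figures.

Eᵢ/kT = 0.3540, 1.694, 2.540.
Z = Σ gᵢe^(−Eᵢ/kT) = 2·e^(−0.3540) + 3·e^(−1.694) + 4·e^(−2.540) = 1.404 + 0.5513 + 0.3155 = 2.271.
⟨E⟩ = 0.1219 eV, ⟨E²⟩ = 0.02568 eV².
C_V/k_B = (⟨E²⟩ − ⟨E⟩²)/(kT)² = (0.02568 − 0.01486)/0.01538 = 0.70.

0.70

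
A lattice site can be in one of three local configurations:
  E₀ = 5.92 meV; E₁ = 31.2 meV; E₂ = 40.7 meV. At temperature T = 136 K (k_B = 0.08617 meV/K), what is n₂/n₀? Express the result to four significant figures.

k_BT = 0.08617 × 136 K = 11.7191 meV.
n₂/n₀ = exp[−(E₂−E₀)/kT] = exp(−(34.78 meV)/(11.7191 meV)) = exp(-2.96780) = 0.05142.

0.05142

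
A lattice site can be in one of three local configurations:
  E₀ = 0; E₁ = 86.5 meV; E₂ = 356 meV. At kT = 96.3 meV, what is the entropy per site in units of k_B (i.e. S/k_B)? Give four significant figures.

0.6786

Eᵢ/kT = 0, 0.898235, 3.69678.
Z = Σ e^(−Eᵢ/kT) = e^(−0) + e^(−0.898235) + e^(−3.69678) = 1.00000 + 0.407288 + 0.0248033 = 1.43209.
⟨E⟩ = Σ EᵢPᵢ = 30.7665 meV.
S/k_B = ln Z + ⟨E⟩/kT = ln(1.43209) + 30.7665/96.3 = 0.359135 + 0.319486 = 0.6786.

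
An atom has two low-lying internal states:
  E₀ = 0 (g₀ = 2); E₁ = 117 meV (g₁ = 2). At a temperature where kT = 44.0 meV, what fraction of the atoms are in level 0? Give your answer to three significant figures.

Eᵢ/kT = 0, 2.6591.
Z = Σ gᵢe^(−Eᵢ/kT) = 2·e^(−0) + 2·e^(−2.6591) = 2.0000 + 0.14002 = 2.1400.
P₀ = g₀ e^(−E₀/kT) / Z = 2.0000/2.1400 = 0.935.

0.935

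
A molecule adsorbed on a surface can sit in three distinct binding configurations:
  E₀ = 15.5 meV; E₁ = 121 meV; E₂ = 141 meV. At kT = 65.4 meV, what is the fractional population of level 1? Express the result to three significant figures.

0.148

Eᵢ/kT = 0.23700, 1.8502, 2.1560.
Z = Σ e^(−Eᵢ/kT) = e^(−0.23700) + e^(−1.8502) + e^(−2.1560) = 0.78899 + 0.15721 + 0.11579 = 1.0620.
P₁ = e^(−E₁/kT) / Z = 0.15721/1.0620 = 0.148.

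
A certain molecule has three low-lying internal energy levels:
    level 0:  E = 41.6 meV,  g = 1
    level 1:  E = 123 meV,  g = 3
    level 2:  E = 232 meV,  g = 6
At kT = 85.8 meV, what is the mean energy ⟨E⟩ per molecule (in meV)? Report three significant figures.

Eᵢ/kT = 0.48485, 1.4336, 2.7040.
Z = Σ gᵢe^(−Eᵢ/kT) = 1·e^(−0.48485) + 3·e^(−1.4336) + 6·e^(−2.7040) = 0.61579 + 0.71535 + 0.40162 = 1.7328.
⟨E⟩ = Σ Eᵢ gᵢe^(−Eᵢ/kT) / Z = (41.6·0.61579 + 123·0.71535 + 232·0.40162) / 1.7328 = 119 meV.

119 meV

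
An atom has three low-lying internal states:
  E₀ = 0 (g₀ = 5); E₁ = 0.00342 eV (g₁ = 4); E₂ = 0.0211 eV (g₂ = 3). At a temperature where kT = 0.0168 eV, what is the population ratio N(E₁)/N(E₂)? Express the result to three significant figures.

n₁/n₂ = (g₁/g₂) exp[−(E₁−E₂)/kT] = (4/3) × exp(−(-0.01768 eV)/(0.0168 eV)) = (4/3) × exp(1.0524) = 3.82.

3.82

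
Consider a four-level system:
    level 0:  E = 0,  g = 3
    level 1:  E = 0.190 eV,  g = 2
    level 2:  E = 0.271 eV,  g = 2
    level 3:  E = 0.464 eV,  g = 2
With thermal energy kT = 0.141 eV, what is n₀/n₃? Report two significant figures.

40

n₀/n₃ = (g₀/g₃) exp[−(E₀−E₃)/kT] = (3/2) × exp(−(-0.464 eV)/(0.141 eV)) = (3/2) × exp(3.291) = 40.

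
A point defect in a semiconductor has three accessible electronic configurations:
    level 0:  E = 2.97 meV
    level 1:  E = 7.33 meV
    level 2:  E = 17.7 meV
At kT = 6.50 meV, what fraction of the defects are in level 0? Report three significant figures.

Eᵢ/kT = 0.45692, 1.1277, 2.7231.
Z = Σ e^(−Eᵢ/kT) = e^(−0.45692) + e^(−1.1277) + e^(−2.7231) = 0.63323 + 0.32378 + 0.065671 = 1.0227.
P₀ = e^(−E₀/kT) / Z = 0.63323/1.0227 = 0.619.

0.619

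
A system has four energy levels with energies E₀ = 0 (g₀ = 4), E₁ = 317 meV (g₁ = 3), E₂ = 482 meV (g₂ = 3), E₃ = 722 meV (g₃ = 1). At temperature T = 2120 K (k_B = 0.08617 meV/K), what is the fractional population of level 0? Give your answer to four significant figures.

0.8399

k_BT = 0.08617 × 2120 K = 182.680 meV.
Eᵢ/kT = 0, 1.73527, 2.63849, 3.95227.
Z = Σ gᵢe^(−Eᵢ/kT) = 4·e^(−0) + 3·e^(−1.73527) + 3·e^(−2.63849) + 1·e^(−3.95227) = 4.00000 + 0.529058 + 0.214407 + 0.0192110 = 4.76268.
P₀ = g₀ e^(−E₀/kT) / Z = 4.00000/4.76268 = 0.8399.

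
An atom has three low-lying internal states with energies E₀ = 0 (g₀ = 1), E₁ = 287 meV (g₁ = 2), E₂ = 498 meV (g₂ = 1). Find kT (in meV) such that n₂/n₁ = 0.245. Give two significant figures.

300 meV

n₂/n₁ = (g₂/g₁) exp[−(E₂−E₁)/kT] = 0.245.
⇒ (E₂−E₁)/kT = ln((1/2)/0.245) = ln(2.041) = 0.7134.
kT = 211 meV / 0.7134 = 300 meV.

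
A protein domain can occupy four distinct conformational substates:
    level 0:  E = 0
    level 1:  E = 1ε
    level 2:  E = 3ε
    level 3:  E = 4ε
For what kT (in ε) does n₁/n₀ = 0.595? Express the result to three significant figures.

n₁/n₀ = exp[−(E₁−E₀)/kT] = 0.595.
⇒ (E₁−E₀)/kT = ln(1/0.595) = ln(1.6807) = 0.51921.
kT = 1ε / 0.51921 = 1.93 ε.

1.93 ε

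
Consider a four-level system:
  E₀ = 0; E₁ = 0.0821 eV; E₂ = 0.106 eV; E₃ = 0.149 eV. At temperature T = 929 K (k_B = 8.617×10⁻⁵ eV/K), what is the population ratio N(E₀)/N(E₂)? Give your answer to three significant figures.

3.76

k_BT = 8.617×10⁻⁵ × 929 K = 0.080052 eV.
n₀/n₂ = exp[−(E₀−E₂)/kT] = exp(−(-0.106 eV)/(0.080052 eV)) = exp(1.3241) = 3.76.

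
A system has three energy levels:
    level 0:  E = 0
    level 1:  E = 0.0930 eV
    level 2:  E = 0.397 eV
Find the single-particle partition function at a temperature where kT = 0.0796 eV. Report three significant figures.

Z = 1.32

Eᵢ/kT = 0, 1.1683, 4.9874.
Z = Σ e^(−Eᵢ/kT) = e^(−0) + e^(−1.1683) + e^(−4.9874) = 1.0000 + 0.31090 + 0.0068234 = 1.3177.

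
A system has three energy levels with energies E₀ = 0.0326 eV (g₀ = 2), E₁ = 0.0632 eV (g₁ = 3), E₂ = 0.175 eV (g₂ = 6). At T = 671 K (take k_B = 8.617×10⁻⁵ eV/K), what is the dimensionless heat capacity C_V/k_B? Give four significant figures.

0.5774

k_BT = 8.617×10⁻⁵ × 671 K = 0.0578201 eV.
Eᵢ/kT = 0.563818, 1.09305, 3.02663.
Z = Σ gᵢe^(−Eᵢ/kT) = 2·e^(−0.563818) + 3·e^(−1.09305) + 6·e^(−3.02663) = 1.13806 + 1.00558 + 0.290872 = 2.43451.
⟨E⟩ = 0.0622532 eV, ⟨E²⟩ = 0.00580567 eV².
C_V/k_B = (⟨E²⟩ − ⟨E⟩²)/(kT)² = (0.00580567 − 0.00387546)/0.00334316 = 0.5774.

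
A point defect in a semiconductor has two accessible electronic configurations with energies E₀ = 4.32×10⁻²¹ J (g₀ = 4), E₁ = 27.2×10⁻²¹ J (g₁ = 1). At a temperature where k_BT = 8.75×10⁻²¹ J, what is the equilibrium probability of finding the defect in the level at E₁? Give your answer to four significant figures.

Eᵢ/kT = 0.493714, 3.10857.
Z = Σ gᵢe^(−Eᵢ/kT) = 4·e^(−0.493714) + 1·e^(−3.10857) = 2.44142 + 0.0446648 = 2.48608.
P₁ = g₁ e^(−E₁/kT) / Z = 0.0446648/2.48608 = 0.01797.

0.01797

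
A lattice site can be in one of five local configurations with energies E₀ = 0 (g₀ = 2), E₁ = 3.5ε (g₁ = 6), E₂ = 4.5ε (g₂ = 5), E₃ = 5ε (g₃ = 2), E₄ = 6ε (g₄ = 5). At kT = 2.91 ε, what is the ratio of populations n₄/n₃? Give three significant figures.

1.77

n₄/n₃ = (g₄/g₃) exp[−(E₄−E₃)/kT] = (5/2) × exp(−(1ε)/(2.91ε)) = (5/2) × exp(-0.34364) = 1.77.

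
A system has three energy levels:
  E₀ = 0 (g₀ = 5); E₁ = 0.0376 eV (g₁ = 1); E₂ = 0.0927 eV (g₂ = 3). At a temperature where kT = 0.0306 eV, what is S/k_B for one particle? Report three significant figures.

Eᵢ/kT = 0, 1.2288, 3.0294.
Z = Σ gᵢe^(−Eᵢ/kT) = 5·e^(−0) + 1·e^(−1.2288) + 3·e^(−3.0294) = 5.0000 + 0.29264 + 0.14503 = 5.4377.
⟨E⟩ = Σ EᵢPᵢ = 0.0044959 eV.
S/k_B = ln Z + ⟨E⟩/kT = ln(5.4377) + 0.0044959/0.0306 = 1.6934 + 0.14692 = 1.84.

1.84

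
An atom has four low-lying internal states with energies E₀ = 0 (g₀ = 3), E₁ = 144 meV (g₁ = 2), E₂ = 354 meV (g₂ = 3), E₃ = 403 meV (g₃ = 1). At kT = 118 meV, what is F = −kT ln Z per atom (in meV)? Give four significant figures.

-156.7 meV

Eᵢ/kT = 0, 1.22034, 3.00000, 3.41525.
Z = Σ gᵢe^(−Eᵢ/kT) = 3·e^(−0) + 2·e^(−1.22034) + 3·e^(−3.00000) + 1·e^(−3.41525) = 3.00000 + 0.590260 + 0.149361 + 0.0328682 = 3.77249.
F = −kT ln Z = −118 × ln(3.77249) = −118 × 1.32774 = -156.7 meV.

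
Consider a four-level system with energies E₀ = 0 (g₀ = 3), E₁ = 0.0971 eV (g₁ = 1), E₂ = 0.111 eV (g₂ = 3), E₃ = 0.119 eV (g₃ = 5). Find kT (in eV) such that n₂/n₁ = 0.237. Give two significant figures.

0.0055 eV

n₂/n₁ = (g₂/g₁) exp[−(E₂−E₁)/kT] = 0.237.
⇒ (E₂−E₁)/kT = ln((3/1)/0.237) = ln(12.66) = 2.538.
kT = 0.0139 eV / 2.538 = 0.0055 eV.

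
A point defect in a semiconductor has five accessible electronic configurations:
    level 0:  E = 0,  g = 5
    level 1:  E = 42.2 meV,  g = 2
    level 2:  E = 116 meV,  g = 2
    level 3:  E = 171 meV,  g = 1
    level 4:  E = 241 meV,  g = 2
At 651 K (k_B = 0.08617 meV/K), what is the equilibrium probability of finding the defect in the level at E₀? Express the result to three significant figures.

k_BT = 0.08617 × 651 K = 56.097 meV.
Eᵢ/kT = 0, 0.75227, 2.0678, 3.0483, 4.2961.
Z = Σ gᵢe^(−Eᵢ/kT) = 5·e^(−0) + 2·e^(−0.75227) + 2·e^(−2.0678) + 1·e^(−3.0483) + 2·e^(−4.2961) = 5.0000 + 0.94259 + 0.25293 + 0.047440 + 0.027243 = 6.2702.
P₀ = g₀ e^(−E₀/kT) / Z = 5.0000/6.2702 = 0.797.

0.797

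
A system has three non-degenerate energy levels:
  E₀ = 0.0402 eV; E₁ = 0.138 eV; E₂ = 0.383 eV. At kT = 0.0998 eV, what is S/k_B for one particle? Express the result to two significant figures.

0.68

Eᵢ/kT = 0.4028, 1.383, 3.838.
Z = Σ e^(−Eᵢ/kT) = e^(−0.4028) + e^(−1.383) + e^(−3.838) = 0.6684 + 0.2508 + 0.02154 = 0.9407.
⟨E⟩ = Σ EᵢPᵢ = 0.07413 eV.
S/k_B = ln Z + ⟨E⟩/kT = ln(0.9407) + 0.07413/0.0998 = -0.06113 + 0.7428 = 0.68.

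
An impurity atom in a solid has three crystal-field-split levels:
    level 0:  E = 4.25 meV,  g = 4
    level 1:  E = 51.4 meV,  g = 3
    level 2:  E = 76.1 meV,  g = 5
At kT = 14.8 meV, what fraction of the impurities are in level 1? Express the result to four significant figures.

0.02979

Eᵢ/kT = 0.287162, 3.47297, 5.14189.
Z = Σ gᵢe^(−Eᵢ/kT) = 4·e^(−0.287162) + 3·e^(−3.47297) + 5·e^(−5.14189) = 3.00156 + 0.0930743 + 0.0292331 = 3.12387.
P₁ = g₁ e^(−E₁/kT) / Z = 0.0930743/3.12387 = 0.02979.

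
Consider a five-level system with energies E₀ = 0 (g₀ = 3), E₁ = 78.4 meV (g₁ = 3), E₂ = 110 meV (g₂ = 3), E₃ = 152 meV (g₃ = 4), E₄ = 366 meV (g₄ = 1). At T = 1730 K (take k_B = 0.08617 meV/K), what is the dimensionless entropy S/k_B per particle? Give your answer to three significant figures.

2.52

k_BT = 0.08617 × 1730 K = 149.07 meV.
Eᵢ/kT = 0, 0.52593, 0.73791, 1.0197, 2.4552.
Z = Σ gᵢe^(−Eᵢ/kT) = 3·e^(−0) + 3·e^(−0.52593) + 3·e^(−0.73791) + 4·e^(−1.0197) + 1·e^(−2.4552) = 3.0000 + 1.7730 + 1.4343 + 1.4428 + 0.085846 = 7.7359.
⟨E⟩ = Σ EᵢPᵢ = 70.774 meV.
S/k_B = ln Z + ⟨E⟩/kT = ln(7.7359) + 70.774/149.07 = 2.0459 + 0.47477 = 2.52.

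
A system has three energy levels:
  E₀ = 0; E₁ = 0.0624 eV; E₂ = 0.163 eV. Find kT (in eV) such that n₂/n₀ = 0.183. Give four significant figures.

n₂/n₀ = exp[−(E₂−E₀)/kT] = 0.183.
⇒ (E₂−E₀)/kT = ln(1/0.183) = ln(5.46448) = 1.69827.
kT = 0.163 eV / 1.69827 = 0.09598 eV.

0.09598 eV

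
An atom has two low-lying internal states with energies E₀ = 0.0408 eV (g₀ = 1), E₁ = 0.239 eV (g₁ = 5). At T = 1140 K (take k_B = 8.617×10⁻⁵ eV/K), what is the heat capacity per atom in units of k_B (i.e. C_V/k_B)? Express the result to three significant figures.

k_BT = 8.617×10⁻⁵ × 1140 K = 0.098234 eV.
Eᵢ/kT = 0.41533, 2.4330.
Z = Σ gᵢe^(−Eᵢ/kT) = 1·e^(−0.41533) + 5·e^(−2.4330) = 0.66012 + 0.43887 = 1.0990.
⟨E⟩ = 0.11995 eV, ⟨E²⟩ = 0.023810 eV².
C_V/k_B = (⟨E²⟩ − ⟨E⟩²)/(kT)² = (0.023810 − 0.014388)/0.0096499 = 0.976.

0.976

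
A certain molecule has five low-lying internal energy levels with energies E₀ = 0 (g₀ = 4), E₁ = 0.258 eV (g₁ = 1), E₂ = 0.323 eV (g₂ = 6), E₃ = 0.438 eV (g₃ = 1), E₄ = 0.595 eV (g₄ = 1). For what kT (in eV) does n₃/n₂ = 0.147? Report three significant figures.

n₃/n₂ = (g₃/g₂) exp[−(E₃−E₂)/kT] = 0.147.
⇒ (E₃−E₂)/kT = ln((1/6)/0.147) = ln(1.1338) = 0.12557.
kT = 0.115 eV / 0.12557 = 0.916 eV.

0.916 eV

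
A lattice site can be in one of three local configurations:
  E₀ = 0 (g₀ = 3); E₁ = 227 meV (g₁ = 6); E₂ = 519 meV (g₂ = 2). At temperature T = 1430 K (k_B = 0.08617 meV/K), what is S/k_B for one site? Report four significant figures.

1.853

k_BT = 0.08617 × 1430 K = 123.223 meV.
Eᵢ/kT = 0, 1.84219, 4.21188.
Z = Σ gᵢe^(−Eᵢ/kT) = 3·e^(−0) + 6·e^(−1.84219) + 2·e^(−4.21188) = 3.00000 + 0.950820 + 0.0296370 = 3.98046.
⟨E⟩ = Σ EᵢPᵢ = 58.0882 meV.
S/k_B = ln Z + ⟨E⟩/kT = ln(3.98046) + 58.0882/123.223 = 1.38140 + 0.471407 = 1.853.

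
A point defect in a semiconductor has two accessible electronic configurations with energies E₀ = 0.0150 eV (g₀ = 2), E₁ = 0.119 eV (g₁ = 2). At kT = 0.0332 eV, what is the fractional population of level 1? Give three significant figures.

Eᵢ/kT = 0.45181, 3.5843.
Z = Σ gᵢe^(−Eᵢ/kT) = 2·e^(−0.45181) + 2·e^(−3.5843) = 1.2730 + 0.055512 = 1.3285.
P₁ = g₁ e^(−E₁/kT) / Z = 0.055512/1.3285 = 0.0418.

0.0418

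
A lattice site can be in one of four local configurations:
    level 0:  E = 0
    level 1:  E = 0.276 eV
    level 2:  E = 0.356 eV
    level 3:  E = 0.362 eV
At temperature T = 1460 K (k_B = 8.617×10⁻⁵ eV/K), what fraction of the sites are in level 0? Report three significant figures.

k_BT = 8.617×10⁻⁵ × 1460 K = 0.12581 eV.
Eᵢ/kT = 0, 2.1938, 2.8297, 2.8774.
Z = Σ e^(−Eᵢ/kT) = e^(−0) + e^(−2.1938) + e^(−2.8297) + e^(−2.8774) = 1.0000 + 0.11149 + 0.059031 + 0.056281 = 1.2268.
P₀ = e^(−E₀/kT) / Z = 1.0000/1.2268 = 0.815.

0.815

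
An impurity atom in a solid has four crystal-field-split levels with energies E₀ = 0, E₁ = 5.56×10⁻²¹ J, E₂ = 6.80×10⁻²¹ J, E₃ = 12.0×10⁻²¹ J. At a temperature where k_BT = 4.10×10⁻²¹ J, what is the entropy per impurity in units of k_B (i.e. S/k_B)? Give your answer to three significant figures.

0.954

Eᵢ/kT = 0, 1.3561, 1.6585, 2.9268.
Z = Σ e^(−Eᵢ/kT) = e^(−0) + e^(−1.3561) + e^(−1.6585) + e^(−2.9268) = 1.0000 + 0.25766 + 0.19042 + 0.053568 = 1.5016.
⟨E⟩ = Σ EᵢPᵢ = 2.2444 ×10⁻²¹ J.
S/k_B = ln Z + ⟨E⟩/kT = ln(1.5016) + 2.2444/4.10 = 0.40653 + 0.54741 = 0.954.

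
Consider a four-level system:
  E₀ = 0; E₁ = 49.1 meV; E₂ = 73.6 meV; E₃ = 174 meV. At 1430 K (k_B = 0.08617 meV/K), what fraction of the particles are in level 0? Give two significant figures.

0.41

k_BT = 0.08617 × 1430 K = 123.2 meV.
Eᵢ/kT = 0, 0.3985, 0.5974, 1.412.
Z = Σ e^(−Eᵢ/kT) = e^(−0) + e^(−0.3985) + e^(−0.5974) + e^(−1.412) = 1.000 + 0.6713 + 0.5502 + 0.2437 = 2.465.
P₀ = e^(−E₀/kT) / Z = 1.000/2.465 = 0.41.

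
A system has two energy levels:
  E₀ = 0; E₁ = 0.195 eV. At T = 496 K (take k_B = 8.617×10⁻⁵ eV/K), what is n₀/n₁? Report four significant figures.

k_BT = 8.617×10⁻⁵ × 496 K = 0.0427403 eV.
n₀/n₁ = exp[−(E₀−E₁)/kT] = exp(−(-0.195 eV)/(0.0427403 eV)) = exp(4.56244) = 95.82.

95.82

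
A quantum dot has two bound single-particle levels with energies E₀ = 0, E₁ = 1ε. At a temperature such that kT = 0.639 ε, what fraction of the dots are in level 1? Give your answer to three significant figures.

0.173

Eᵢ/kT = 0, 1.5649.
Z = Σ e^(−Eᵢ/kT) = e^(−0) + e^(−1.5649) = 1.0000 + 0.20911 = 1.2091.
P₁ = e^(−E₁/kT) / Z = 0.20911/1.2091 = 0.173.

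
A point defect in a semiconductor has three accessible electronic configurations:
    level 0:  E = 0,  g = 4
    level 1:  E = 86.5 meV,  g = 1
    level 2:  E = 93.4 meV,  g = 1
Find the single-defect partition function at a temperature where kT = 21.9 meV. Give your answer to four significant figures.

Z = 4.033

Eᵢ/kT = 0, 3.94977, 4.26484.
Z = Σ gᵢe^(−Eᵢ/kT) = 4·e^(−0) + 1·e^(−3.94977) + 1·e^(−4.26484) = 4.00000 + 0.0192591 + 0.0140541 = 4.03331.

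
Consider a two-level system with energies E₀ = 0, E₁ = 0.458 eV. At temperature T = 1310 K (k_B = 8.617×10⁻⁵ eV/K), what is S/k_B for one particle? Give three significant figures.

0.0861

k_BT = 8.617×10⁻⁵ × 1310 K = 0.11288 eV.
Eᵢ/kT = 0, 4.0574.
Z = Σ e^(−Eᵢ/kT) = e^(−0) + e^(−4.0574) = 1.0000 + 0.017294 = 1.0173.
⟨E⟩ = Σ EᵢPᵢ = 0.0077860 eV.
S/k_B = ln Z + ⟨E⟩/kT = ln(1.0173) + 0.0077860/0.11288 = 0.017152 + 0.068976 = 0.0861.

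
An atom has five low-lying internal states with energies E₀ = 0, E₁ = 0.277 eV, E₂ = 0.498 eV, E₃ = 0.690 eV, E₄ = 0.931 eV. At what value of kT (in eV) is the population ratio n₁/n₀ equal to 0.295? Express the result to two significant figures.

0.23 eV

n₁/n₀ = exp[−(E₁−E₀)/kT] = 0.295.
⇒ (E₁−E₀)/kT = ln(1/0.295) = ln(3.390) = 1.221.
kT = 0.277 eV / 1.221 = 0.23 eV.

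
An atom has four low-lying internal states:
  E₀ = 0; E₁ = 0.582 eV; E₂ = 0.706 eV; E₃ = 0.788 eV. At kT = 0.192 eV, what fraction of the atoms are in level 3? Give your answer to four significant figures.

0.01514

Eᵢ/kT = 0, 3.03125, 3.67708, 4.10417.
Z = Σ e^(−Eᵢ/kT) = e^(−0) + e^(−3.03125) + e^(−3.67708) + e^(−4.10417) = 1.00000 + 0.0482553 + 0.0252967 + 0.0165037 = 1.09006.
P₃ = e^(−E₃/kT) / Z = 0.0165037/1.09006 = 0.01514.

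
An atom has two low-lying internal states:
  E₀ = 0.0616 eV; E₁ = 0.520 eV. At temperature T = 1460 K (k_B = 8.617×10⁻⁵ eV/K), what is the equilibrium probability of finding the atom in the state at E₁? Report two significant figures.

k_BT = 8.617×10⁻⁵ × 1460 K = 0.1258 eV.
Eᵢ/kT = 0.4897, 4.134.
Z = Σ e^(−Eᵢ/kT) = e^(−0.4897) + e^(−4.134) = 0.6128 + 0.01602 = 0.6288.
P₁ = e^(−E₁/kT) / Z = 0.01602/0.6288 = 0.025.

0.025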